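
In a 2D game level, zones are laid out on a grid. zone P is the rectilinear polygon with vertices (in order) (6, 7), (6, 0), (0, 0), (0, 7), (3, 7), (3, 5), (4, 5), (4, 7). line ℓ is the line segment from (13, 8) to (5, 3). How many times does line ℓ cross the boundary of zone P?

The segment meets the boundary at (6,3.625).

1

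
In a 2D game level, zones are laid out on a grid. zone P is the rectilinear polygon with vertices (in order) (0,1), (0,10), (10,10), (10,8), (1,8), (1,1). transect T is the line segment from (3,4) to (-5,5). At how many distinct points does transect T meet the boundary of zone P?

2

The segment meets the boundary at (0,4.375), (1,4.25).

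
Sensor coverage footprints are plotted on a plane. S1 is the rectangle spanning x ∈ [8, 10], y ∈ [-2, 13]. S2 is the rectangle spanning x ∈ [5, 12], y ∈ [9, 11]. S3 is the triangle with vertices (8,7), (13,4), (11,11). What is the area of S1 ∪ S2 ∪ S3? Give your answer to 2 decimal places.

48.73

By inclusion–exclusion:
Individual areas: |S1| = 30, |S2| = 14, |S3| = 14.5.
|S1∩S2|: x∈[8,10], y∈[9,11] → 2·2 = 4.
|S1∩S3| = 3.8667.
|S2∩S3| = 2.0714.
|S1∩S2∩S3| = 0.1667.
|S1 ∪ S2 ∪ S3| = 58.5 − 9.9381 + 0.1667 = 48.73.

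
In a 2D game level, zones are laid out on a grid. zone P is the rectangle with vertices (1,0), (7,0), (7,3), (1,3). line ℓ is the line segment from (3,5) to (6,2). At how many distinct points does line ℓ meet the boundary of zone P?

The segment meets the boundary at (5,3).

1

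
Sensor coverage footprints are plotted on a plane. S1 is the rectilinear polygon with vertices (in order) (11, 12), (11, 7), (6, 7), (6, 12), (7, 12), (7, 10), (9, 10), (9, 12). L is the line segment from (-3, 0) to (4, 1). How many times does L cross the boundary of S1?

The segment lies entirely outside S1 and never meets its boundary.

0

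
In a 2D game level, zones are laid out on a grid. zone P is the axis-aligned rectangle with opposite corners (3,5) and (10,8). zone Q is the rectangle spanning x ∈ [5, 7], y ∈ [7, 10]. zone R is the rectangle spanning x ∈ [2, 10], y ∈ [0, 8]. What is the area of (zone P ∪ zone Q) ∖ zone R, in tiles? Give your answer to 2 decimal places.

|zone P ∪ zone Q| = 25.
|(zone P ∪ zone Q) ∩ zone R| = 21.
|(zone P ∪ zone Q) ∖ zone R| = 25 − 21 = 4.00.

4.00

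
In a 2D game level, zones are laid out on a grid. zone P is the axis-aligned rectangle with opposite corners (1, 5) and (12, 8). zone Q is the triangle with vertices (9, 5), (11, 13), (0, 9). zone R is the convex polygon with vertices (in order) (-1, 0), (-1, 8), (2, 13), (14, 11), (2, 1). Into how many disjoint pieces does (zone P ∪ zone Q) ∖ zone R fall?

2

(zone P ∪ zone Q) ∖ zone R splits into 2 disjoint pieces (area 10.2, area 1.8514).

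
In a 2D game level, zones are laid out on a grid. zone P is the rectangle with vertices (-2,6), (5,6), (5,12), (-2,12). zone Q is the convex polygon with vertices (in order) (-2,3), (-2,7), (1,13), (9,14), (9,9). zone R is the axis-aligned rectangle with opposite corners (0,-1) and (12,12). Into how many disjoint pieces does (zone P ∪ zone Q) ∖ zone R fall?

2

(zone P ∪ zone Q) ∖ zone R splits into 2 disjoint pieces (area 16.9091, area 12.25).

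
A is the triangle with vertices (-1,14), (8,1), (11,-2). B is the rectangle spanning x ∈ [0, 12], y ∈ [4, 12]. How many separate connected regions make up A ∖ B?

2

A ∖ B splits into 2 disjoint pieces (area 0.1154, area 3.1154).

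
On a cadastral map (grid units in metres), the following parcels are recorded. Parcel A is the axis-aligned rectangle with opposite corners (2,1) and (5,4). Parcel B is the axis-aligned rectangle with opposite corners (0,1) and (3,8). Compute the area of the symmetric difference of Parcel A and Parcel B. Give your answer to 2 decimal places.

24.00

|Parcel A∩Parcel B|: x∈[2,3], y∈[1,4] → 1·3 = 3.
|Parcel A △ Parcel B| = |Parcel A| + |Parcel B| − 2·|Parcel A∩Parcel B| = 9 + 21 − 6 = 24.00.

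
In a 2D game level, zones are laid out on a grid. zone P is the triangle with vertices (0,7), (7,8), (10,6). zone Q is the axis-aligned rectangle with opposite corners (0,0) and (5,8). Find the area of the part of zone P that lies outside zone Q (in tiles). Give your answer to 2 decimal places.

|zone P| = 8.5, |zone P∩zone Q| = 3.0357.
|zone P ∖ zone Q| = |zone P| − |zone P∩zone Q| = 8.5 − 3.0357 = 5.46.

5.46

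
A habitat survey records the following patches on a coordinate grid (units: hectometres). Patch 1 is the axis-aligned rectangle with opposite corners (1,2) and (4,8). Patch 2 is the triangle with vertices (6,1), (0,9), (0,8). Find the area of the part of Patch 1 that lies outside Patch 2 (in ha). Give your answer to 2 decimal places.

16.25

|Patch 1| = 18, |Patch 1∩Patch 2| = 1.75.
|Patch 1 ∖ Patch 2| = |Patch 1| − |Patch 1∩Patch 2| = 18 − 1.75 = 16.25.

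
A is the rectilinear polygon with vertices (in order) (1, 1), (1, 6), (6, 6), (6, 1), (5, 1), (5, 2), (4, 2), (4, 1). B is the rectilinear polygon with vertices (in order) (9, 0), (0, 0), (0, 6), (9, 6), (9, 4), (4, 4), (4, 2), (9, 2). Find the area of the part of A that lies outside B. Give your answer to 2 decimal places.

4.00

|A| = 24, |A∩B| = 20.
|A ∖ B| = |A| − |A∩B| = 24 − 20 = 4.00.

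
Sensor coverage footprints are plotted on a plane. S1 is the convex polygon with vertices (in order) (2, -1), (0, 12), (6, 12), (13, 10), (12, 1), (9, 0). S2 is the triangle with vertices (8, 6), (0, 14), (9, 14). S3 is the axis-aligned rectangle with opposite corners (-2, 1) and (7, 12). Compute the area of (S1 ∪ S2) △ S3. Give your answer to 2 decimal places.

114.91

|S1 ∪ S2| = 151.2931.
|(S1 ∪ S2) ∩ S3| = 67.6923.
|(S1 ∪ S2) △ S3| = 151.2931 + 99 − 135.3846 = 114.91.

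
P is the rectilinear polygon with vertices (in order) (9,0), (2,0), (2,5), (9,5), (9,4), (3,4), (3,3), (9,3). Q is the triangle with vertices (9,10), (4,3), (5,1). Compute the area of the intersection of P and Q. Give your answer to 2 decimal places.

3.37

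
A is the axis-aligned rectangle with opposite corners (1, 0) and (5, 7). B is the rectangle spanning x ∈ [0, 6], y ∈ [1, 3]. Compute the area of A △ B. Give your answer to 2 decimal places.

24.00

|A∩B|: x∈[1,5], y∈[1,3] → 4·2 = 8.
|A △ B| = |A| + |B| − 2·|A∩B| = 28 + 12 − 16 = 24.00.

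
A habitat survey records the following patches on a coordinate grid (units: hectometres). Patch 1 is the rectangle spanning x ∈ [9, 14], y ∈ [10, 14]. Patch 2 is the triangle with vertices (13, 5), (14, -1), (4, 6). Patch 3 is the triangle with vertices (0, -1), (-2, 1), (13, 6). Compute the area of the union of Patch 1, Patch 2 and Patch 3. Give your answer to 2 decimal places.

63.67

By inclusion–exclusion:
Individual areas: |Patch 1| = 20, |Patch 2| = 26.5, |Patch 3| = 20.
|Patch 1∩Patch 2| = 0.
|Patch 1∩Patch 3| = 0.
|Patch 2∩Patch 3| = 2.8257.
|Patch 1∩Patch 2∩Patch 3| = 0.
|Patch 1 ∪ Patch 2 ∪ Patch 3| = 66.5 − 2.8257 + 0 = 63.67.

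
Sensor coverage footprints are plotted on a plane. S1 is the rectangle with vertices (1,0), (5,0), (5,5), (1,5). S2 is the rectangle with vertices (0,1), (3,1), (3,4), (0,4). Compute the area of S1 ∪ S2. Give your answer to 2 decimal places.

23.00

By inclusion–exclusion:
Individual areas: |S1| = 20, |S2| = 9.
|S1∩S2|: x∈[1,3], y∈[1,4] → 2·3 = 6.
|S1 ∪ S2| = 29 − 6 = 23.00.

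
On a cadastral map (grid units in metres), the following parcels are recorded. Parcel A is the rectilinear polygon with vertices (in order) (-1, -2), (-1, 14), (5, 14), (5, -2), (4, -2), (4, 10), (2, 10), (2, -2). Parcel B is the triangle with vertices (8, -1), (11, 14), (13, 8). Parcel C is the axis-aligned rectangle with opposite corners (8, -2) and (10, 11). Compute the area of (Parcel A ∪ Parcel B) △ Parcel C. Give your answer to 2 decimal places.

|Parcel A ∪ Parcel B| = 96.
|(Parcel A ∪ Parcel B) ∩ Parcel C| = 6.4.
|(Parcel A ∪ Parcel B) △ Parcel C| = 96 + 26 − 12.8 = 109.20.

109.20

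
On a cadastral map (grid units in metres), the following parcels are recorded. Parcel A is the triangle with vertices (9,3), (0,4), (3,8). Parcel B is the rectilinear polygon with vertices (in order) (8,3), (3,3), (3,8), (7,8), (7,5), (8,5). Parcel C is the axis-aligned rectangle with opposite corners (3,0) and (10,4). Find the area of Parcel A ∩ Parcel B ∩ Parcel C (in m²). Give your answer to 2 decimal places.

The intersection is the polygon with vertices (3,4), (7.8,4), (8,3.833), (8,3.111), (3,3.667).
By the shoelace formula its area is 3.04.

3.04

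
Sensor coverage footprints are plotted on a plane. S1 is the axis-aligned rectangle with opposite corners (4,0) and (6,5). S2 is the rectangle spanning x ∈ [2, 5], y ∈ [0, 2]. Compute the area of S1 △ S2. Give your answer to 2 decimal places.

12.00

|S1∩S2|: x∈[4,5], y∈[0,2] → 1·2 = 2.
|S1 △ S2| = |S1| + |S2| − 2·|S1∩S2| = 10 + 6 − 4 = 12.00.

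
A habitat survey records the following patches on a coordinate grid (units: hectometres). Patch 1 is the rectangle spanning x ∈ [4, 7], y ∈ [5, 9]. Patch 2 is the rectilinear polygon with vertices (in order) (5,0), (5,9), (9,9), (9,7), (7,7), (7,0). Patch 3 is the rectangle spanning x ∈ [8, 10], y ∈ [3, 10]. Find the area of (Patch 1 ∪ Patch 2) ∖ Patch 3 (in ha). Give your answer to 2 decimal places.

|Patch 1 ∪ Patch 2| = 26.
|(Patch 1 ∪ Patch 2) ∩ Patch 3| = 2.
|(Patch 1 ∪ Patch 2) ∖ Patch 3| = 26 − 2 = 24.00.

24.00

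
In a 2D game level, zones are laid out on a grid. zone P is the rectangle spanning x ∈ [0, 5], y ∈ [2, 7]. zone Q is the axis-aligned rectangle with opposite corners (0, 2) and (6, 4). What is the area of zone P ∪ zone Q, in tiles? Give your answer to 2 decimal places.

27.00

By inclusion–exclusion:
Individual areas: |zone P| = 25, |zone Q| = 12.
|zone P∩zone Q|: x∈[0,5], y∈[2,4] → 5·2 = 10.
|zone P ∪ zone Q| = 37 − 10 = 27.00.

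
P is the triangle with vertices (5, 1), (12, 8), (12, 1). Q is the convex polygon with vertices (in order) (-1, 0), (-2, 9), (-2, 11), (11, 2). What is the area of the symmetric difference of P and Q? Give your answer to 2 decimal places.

77.27

|P| = 24.5, |Q| = 68, |P∩Q| = 7.6136.
|P △ Q| = |P| + |Q| − 2·|P∩Q| = 24.5 + 68 − 15.2273 = 77.27.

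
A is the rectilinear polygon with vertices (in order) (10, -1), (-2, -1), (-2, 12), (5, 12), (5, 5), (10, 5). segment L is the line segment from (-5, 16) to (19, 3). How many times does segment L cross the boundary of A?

The segment meets the boundary at (5,10.583), (2.385,12).

2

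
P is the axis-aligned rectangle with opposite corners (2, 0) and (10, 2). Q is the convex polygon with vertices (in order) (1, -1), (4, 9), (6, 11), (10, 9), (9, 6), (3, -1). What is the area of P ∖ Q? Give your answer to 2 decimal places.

10.57

|P| = 16, |P∩Q| = 5.4286.
|P ∖ Q| = |P| − |P∩Q| = 16 − 5.4286 = 10.57.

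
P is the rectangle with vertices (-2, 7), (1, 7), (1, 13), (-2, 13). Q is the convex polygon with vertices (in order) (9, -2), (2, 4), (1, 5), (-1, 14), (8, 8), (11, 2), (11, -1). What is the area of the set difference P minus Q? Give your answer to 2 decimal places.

11.42

|P| = 18, |P∩Q| = 6.5833.
|P ∖ Q| = |P| − |P∩Q| = 18 − 6.5833 = 11.42.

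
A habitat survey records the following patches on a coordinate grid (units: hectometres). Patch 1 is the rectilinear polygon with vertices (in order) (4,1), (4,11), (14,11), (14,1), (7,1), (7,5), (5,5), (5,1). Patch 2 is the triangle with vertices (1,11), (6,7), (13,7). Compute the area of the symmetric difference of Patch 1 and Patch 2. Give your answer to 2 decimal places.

82.20

|Patch 1| = 92, |Patch 2| = 14, |Patch 1∩Patch 2| = 11.9.
|Patch 1 △ Patch 2| = |Patch 1| + |Patch 2| − 2·|Patch 1∩Patch 2| = 92 + 14 − 23.8 = 82.20.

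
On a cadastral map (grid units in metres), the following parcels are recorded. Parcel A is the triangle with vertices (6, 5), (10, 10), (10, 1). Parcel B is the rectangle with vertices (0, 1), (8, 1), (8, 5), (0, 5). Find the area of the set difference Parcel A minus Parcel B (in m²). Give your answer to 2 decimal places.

|Parcel A| = 18, |Parcel A∩Parcel B| = 2.
|Parcel A ∖ Parcel B| = |Parcel A| − |Parcel A∩Parcel B| = 18 − 2 = 16.00.

16.00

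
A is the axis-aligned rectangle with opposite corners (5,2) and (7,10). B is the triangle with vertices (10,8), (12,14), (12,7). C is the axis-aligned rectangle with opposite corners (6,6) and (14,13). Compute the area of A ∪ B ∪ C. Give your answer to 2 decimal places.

By inclusion–exclusion:
Individual areas: |A| = 16, |B| = 7, |C| = 56.
|A∩B| = 0.
|A∩C|: x∈[6,7], y∈[6,10] → 1·4 = 4.
|B∩C| = 6.8333.
|A∩B∩C| = 0.
|A ∪ B ∪ C| = 79 − 10.8333 + 0 = 68.17.

68.17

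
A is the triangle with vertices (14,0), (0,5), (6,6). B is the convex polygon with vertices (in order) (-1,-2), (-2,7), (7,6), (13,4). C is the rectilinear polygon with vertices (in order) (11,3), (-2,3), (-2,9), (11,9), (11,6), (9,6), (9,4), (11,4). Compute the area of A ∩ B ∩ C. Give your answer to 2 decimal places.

The intersection is the polygon with vertices (6,6), (10,3), (5.6,3), (0,5).
By the shoelace formula its area is 15.40.

15.40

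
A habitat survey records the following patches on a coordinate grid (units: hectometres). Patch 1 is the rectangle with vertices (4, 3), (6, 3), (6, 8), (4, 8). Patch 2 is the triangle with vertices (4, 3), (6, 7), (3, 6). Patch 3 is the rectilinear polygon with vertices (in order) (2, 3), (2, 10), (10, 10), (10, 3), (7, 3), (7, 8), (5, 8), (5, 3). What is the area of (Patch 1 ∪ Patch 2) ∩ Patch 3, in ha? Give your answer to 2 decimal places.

6.67

|Patch 1 ∪ Patch 2| = 11.6667.
|(Patch 1 ∪ Patch 2) ∩ Patch 3| = 6.67.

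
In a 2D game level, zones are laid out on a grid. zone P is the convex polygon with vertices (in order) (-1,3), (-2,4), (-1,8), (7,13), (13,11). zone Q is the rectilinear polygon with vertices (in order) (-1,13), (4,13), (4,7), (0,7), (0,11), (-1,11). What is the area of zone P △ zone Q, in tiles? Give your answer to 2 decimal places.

63.50

|zone P| = 60.5, |zone Q| = 26, |zone P∩zone Q| = 11.5.
|zone P △ zone Q| = |zone P| + |zone Q| − 2·|zone P∩zone Q| = 60.5 + 26 − 23 = 63.50.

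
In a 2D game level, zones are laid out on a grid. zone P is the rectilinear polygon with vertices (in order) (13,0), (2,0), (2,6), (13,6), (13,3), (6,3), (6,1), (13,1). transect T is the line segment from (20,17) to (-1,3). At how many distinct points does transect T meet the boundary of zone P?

2

The segment meets the boundary at (2,5), (3.5,6).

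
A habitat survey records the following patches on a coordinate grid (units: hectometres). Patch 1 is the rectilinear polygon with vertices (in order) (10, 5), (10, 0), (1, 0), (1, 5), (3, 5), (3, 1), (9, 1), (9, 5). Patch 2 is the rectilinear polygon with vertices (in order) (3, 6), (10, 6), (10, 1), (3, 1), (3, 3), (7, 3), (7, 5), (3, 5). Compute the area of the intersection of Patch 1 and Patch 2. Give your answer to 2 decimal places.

4.00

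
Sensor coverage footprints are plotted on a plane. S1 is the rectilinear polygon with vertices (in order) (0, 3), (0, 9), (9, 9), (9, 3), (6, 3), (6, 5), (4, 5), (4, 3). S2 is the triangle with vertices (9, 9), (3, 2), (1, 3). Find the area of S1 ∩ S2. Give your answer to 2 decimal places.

7.13

The intersection is the polygon with vertices (4,5), (4,3.167), (3.857,3), (1,3), (9,9), (5.571,5).
By the shoelace formula its area is 7.13.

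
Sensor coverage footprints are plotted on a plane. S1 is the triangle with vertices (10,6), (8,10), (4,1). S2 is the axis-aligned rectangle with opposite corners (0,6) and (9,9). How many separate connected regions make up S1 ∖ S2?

S1 ∖ S2 splits into 2 disjoint pieces (area 10.4444, area 0.4722).

2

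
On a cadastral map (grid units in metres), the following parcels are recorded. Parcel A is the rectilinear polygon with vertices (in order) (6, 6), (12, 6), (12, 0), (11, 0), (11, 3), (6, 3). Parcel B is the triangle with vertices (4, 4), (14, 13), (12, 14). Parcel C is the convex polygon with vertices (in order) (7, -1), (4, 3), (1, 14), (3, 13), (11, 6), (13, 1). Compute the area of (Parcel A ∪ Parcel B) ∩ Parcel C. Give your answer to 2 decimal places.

22.29

|Parcel A ∪ Parcel B| = 34.9778.
|(Parcel A ∪ Parcel B) ∩ Parcel C| = 22.29.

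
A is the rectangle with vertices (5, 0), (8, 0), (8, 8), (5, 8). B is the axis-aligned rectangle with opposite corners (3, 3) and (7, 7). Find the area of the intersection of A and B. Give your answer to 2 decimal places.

|A∩B|: x∈[5,7], y∈[3,7] → 2·4 = 8.

8.00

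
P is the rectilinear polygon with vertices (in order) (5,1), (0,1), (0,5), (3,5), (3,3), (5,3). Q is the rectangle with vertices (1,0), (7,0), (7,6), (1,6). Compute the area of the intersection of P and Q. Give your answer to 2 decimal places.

12.00

The intersection is the polygon with vertices (1,1), (1,5), (3,5), (3,3), (5,3), (5,1).
By the shoelace formula its area is 12.00.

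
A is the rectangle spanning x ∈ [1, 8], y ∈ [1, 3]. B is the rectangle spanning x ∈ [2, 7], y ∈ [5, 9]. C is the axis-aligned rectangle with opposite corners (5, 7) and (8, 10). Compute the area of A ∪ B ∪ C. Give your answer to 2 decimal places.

By inclusion–exclusion:
Individual areas: |A| = 14, |B| = 20, |C| = 9.
|A∩B| = 0 (no overlap).
|A∩C| = 0 (no overlap).
|B∩C|: x∈[5,7], y∈[7,9] → 2·2 = 4.
|A∩B∩C| = 0.
|A ∪ B ∪ C| = 43 − 4 + 0 = 39.00.

39.00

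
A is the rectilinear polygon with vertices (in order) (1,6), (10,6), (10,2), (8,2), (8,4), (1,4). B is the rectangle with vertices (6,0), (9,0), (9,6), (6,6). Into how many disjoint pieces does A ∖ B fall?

A ∖ B splits into 2 disjoint pieces (area 10, area 4).

2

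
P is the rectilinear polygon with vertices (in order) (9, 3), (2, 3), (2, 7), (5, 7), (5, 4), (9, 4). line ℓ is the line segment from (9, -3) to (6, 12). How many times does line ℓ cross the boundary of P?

2

The segment meets the boundary at (7.8,3), (7.6,4).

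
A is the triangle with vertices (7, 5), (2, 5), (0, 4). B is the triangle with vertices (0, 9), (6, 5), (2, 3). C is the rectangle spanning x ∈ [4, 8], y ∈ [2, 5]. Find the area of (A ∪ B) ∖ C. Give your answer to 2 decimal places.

13.41

|A ∪ B| = 14.5058.
|(A ∪ B) ∩ C| = 1.1.
|(A ∪ B) ∖ C| = 14.5058 − 1.1 = 13.41.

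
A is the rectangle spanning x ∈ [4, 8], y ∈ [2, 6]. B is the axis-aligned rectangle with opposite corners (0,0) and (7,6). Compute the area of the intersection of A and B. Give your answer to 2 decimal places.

12.00

|A∩B|: x∈[4,7], y∈[2,6] → 3·4 = 12.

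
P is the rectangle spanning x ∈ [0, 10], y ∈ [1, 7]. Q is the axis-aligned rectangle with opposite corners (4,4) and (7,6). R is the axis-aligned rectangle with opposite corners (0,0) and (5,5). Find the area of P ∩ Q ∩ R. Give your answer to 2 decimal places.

1.00

The intersection is the polygon with vertices (4,5), (5,5), (5,4), (4,4).
By the shoelace formula its area is 1.00.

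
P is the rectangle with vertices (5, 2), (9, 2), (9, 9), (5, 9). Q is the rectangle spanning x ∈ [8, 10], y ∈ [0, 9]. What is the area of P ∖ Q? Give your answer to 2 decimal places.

21.00

|P∩Q|: x∈[8,9], y∈[2,9] → 1·7 = 7.
|P| = 28.
|P ∖ Q| = |P| − |P∩Q| = 28 − 7 = 21.00.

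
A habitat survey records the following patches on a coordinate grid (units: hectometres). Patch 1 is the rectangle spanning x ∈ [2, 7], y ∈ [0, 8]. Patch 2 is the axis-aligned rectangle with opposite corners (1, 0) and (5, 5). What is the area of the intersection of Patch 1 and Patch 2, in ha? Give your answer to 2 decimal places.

|Patch 1∩Patch 2|: x∈[2,5], y∈[0,5] → 3·5 = 15.

15.00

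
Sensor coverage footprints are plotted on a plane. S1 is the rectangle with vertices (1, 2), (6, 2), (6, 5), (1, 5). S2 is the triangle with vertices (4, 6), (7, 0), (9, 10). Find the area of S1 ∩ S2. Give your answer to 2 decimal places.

The intersection is the polygon with vertices (6,5), (6,2), (4.5,5).
By the shoelace formula its area is 2.25.

2.25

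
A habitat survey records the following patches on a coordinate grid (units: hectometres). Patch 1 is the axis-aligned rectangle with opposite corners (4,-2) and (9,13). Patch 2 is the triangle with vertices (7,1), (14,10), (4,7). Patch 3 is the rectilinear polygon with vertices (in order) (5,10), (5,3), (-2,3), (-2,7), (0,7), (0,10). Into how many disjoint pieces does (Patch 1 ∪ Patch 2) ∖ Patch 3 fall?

(Patch 1 ∪ Patch 2) ∖ Patch 3 is a single connected region.

1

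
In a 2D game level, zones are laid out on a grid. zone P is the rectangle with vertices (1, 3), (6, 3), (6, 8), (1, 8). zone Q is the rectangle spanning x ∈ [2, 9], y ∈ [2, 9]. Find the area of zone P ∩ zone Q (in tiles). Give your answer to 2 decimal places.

20.00

|zone P∩zone Q|: x∈[2,6], y∈[3,8] → 4·5 = 20.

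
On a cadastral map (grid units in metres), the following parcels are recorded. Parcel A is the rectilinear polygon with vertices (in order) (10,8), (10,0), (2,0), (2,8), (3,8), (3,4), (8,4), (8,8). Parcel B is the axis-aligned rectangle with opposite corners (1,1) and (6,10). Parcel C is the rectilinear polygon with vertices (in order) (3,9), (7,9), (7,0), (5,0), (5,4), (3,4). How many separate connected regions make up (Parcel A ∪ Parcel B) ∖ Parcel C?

(Parcel A ∪ Parcel B) ∖ Parcel C splits into 2 disjoint pieces (area 20, area 30).

2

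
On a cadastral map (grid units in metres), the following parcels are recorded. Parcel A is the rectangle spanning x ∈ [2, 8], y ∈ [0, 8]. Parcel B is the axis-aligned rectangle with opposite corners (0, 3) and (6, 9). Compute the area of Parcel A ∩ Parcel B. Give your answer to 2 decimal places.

20.00

|Parcel A∩Parcel B|: x∈[2,6], y∈[3,8] → 4·5 = 20.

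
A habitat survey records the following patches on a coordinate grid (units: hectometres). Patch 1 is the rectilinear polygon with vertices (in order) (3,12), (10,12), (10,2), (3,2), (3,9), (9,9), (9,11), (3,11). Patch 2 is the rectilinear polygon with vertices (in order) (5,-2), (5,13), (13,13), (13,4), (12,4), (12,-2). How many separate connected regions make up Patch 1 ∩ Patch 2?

1

Patch 1 ∩ Patch 2 is a single connected region.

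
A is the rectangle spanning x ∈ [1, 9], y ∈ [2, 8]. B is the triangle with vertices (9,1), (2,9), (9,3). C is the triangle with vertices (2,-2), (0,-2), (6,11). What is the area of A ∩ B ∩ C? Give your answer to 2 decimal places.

The intersection is the polygon with vertices (4.014,6.698), (4.205,7.11), (4.678,6.704), (4.504,6.138).
By the shoelace formula its area is 0.32.

0.32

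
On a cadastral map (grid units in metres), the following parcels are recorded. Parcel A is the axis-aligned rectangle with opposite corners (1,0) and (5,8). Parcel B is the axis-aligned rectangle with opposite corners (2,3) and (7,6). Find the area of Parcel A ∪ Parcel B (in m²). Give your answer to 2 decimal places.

38.00

By inclusion–exclusion:
Individual areas: |Parcel A| = 32, |Parcel B| = 15.
|Parcel A∩Parcel B|: x∈[2,5], y∈[3,6] → 3·3 = 9.
|Parcel A ∪ Parcel B| = 47 − 9 = 38.00.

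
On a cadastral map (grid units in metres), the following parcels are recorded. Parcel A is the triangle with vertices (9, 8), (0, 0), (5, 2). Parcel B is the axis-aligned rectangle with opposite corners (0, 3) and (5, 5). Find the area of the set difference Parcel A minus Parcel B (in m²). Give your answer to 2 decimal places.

|Parcel A| = 11, |Parcel A∩Parcel B| = 1.1736.
|Parcel A ∖ Parcel B| = |Parcel A| − |Parcel A∩Parcel B| = 11 − 1.1736 = 9.83.

9.83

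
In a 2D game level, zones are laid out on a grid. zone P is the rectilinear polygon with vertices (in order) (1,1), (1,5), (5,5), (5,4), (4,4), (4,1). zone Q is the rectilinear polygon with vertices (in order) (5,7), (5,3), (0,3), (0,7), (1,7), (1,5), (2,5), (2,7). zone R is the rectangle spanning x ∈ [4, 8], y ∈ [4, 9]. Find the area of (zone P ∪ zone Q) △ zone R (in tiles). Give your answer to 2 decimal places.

38.00

|zone P ∪ zone Q| = 24.
|(zone P ∪ zone Q) ∩ zone R| = 3.
|(zone P ∪ zone Q) △ zone R| = 24 + 20 − 6 = 38.00.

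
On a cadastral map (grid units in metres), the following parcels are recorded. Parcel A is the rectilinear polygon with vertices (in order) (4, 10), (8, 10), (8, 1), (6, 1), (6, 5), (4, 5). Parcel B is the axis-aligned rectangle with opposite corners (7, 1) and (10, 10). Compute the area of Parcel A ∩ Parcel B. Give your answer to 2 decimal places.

9.00

The intersection is the polygon with vertices (8,10), (8,1), (7,1), (7,10).
By the shoelace formula its area is 9.00.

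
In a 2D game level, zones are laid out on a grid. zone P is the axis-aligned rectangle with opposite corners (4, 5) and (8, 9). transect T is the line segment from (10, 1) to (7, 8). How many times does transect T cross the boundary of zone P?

The segment meets the boundary at (8,5.667).

1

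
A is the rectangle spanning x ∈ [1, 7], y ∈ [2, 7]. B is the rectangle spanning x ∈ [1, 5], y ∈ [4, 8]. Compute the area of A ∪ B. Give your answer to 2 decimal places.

34.00

By inclusion–exclusion:
Individual areas: |A| = 30, |B| = 16.
|A∩B|: x∈[1,5], y∈[4,7] → 4·3 = 12.
|A ∪ B| = 46 − 12 = 34.00.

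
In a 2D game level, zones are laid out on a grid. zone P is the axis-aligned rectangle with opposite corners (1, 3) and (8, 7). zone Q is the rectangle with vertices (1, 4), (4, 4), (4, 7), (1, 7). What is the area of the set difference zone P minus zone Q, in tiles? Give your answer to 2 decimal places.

|zone P∩zone Q|: x∈[1,4], y∈[4,7] → 3·3 = 9.
|zone P| = 28.
|zone P ∖ zone Q| = |zone P| − |zone P∩zone Q| = 28 − 9 = 19.00.

19.00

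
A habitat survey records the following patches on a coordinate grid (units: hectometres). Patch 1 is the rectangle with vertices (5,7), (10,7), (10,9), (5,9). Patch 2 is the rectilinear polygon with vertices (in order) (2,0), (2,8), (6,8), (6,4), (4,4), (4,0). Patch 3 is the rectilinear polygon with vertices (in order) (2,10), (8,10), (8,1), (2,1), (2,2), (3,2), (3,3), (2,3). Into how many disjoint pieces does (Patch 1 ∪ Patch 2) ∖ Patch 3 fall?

(Patch 1 ∪ Patch 2) ∖ Patch 3 splits into 3 disjoint pieces (area 4, area 2, area 1).

3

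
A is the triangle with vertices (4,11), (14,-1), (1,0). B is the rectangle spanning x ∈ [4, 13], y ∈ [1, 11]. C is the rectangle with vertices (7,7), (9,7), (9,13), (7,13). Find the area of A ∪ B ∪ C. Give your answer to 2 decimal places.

125.33

By inclusion–exclusion:
Individual areas: |A| = 73, |B| = 90, |C| = 12.
|A∩B| = 41.6667.
|A∩C| = 0.0667.
|B∩C|: x∈[7,9], y∈[7,11] → 2·4 = 8.
|A∩B∩C| = 0.0667.
|A ∪ B ∪ C| = 175 − 49.7333 + 0.0667 = 125.33.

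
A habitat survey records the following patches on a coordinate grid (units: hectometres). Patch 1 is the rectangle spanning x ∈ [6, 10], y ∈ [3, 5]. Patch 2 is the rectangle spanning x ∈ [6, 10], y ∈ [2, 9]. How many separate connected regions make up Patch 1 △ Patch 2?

Patch 1 △ Patch 2 splits into 2 disjoint pieces (area 16, area 4).

2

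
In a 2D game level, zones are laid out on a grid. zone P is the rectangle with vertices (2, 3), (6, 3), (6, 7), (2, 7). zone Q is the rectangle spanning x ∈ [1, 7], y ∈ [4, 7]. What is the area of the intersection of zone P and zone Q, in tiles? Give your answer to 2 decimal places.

12.00

|zone P∩zone Q|: x∈[2,6], y∈[4,7] → 4·3 = 12.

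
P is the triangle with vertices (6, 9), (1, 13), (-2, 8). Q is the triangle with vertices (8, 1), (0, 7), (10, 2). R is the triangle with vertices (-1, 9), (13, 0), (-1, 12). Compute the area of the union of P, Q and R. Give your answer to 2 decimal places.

43.42

By inclusion–exclusion:
Individual areas: |P| = 18.5, |Q| = 10, |R| = 21.
|P∩Q| = 0.
|P∩R| = 6.0672.
|Q∩R| = 0.0156.
|P∩Q∩R| = 0.
|P ∪ Q ∪ R| = 49.5 − 6.0828 + 0 = 43.42.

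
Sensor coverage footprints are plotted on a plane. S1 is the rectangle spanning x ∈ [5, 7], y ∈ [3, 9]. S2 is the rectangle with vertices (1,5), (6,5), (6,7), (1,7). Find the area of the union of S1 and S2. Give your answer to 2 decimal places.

By inclusion–exclusion:
Individual areas: |S1| = 12, |S2| = 10.
|S1∩S2|: x∈[5,6], y∈[5,7] → 1·2 = 2.
|S1 ∪ S2| = 22 − 2 = 20.00.

20.00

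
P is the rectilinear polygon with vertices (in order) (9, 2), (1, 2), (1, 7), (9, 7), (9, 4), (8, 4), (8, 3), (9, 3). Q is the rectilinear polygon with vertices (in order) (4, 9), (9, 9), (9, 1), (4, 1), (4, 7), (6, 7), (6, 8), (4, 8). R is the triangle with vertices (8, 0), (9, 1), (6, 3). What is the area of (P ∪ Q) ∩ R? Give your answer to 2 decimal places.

The region (P ∪ Q) ∩ R is the polygon with vertices (7.333,1), (6,3), (9,1).
By the shoelace formula its area is 1.67.

1.67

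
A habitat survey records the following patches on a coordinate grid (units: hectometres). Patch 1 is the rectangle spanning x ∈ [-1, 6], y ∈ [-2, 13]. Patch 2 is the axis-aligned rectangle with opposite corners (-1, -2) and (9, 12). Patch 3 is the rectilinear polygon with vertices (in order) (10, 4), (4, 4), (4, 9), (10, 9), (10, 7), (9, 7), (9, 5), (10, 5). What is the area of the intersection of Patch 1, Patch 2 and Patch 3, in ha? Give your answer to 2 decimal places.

10.00

The intersection is the polygon with vertices (6,4), (4,4), (4,9), (6,9).
By the shoelace formula its area is 10.00.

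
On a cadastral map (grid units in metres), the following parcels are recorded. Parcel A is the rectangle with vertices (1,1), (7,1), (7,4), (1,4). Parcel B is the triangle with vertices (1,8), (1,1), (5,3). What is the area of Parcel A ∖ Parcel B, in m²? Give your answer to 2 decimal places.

|Parcel A| = 18, |Parcel A∩Parcel B| = 7.6.
|Parcel A ∖ Parcel B| = |Parcel A| − |Parcel A∩Parcel B| = 18 − 7.6 = 10.40.

10.40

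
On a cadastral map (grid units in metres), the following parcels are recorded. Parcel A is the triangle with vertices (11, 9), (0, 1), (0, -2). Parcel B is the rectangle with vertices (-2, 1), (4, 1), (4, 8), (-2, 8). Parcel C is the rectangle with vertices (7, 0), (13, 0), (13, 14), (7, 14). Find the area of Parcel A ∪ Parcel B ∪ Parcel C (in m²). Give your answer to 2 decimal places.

135.00

By inclusion–exclusion:
Individual areas: |Parcel A| = 16.5, |Parcel B| = 42, |Parcel C| = 84.
|Parcel A∩Parcel B| = 5.3182.
|Parcel A∩Parcel C| = 2.1818.
|Parcel B∩Parcel C| = 0 (no overlap).
|Parcel A∩Parcel B∩Parcel C| = 0.
|Parcel A ∪ Parcel B ∪ Parcel C| = 142.5 − 7.5 + 0 = 135.00.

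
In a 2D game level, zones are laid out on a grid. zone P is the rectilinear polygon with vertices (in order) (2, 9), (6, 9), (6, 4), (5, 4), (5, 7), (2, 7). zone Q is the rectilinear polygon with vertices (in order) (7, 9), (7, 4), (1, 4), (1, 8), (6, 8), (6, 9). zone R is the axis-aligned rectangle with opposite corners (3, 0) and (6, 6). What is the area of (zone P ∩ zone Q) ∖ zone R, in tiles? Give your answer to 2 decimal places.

5.00

|zone P ∩ zone Q| = 7.
|(zone P ∩ zone Q) ∩ zone R| = 2.
|(zone P ∩ zone Q) ∖ zone R| = 7 − 2 = 5.00.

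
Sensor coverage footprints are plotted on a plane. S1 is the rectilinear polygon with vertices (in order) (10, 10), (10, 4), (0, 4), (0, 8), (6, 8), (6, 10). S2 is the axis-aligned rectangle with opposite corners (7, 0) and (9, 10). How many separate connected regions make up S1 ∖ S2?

S1 ∖ S2 splits into 2 disjoint pieces (area 6, area 30).

2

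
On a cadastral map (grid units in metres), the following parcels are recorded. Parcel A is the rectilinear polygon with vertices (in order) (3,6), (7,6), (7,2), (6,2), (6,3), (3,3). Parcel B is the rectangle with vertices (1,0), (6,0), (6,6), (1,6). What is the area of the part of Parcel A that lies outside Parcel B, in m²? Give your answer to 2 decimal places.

4.00

|Parcel A| = 13, |Parcel A∩Parcel B| = 9.
|Parcel A ∖ Parcel B| = |Parcel A| − |Parcel A∩Parcel B| = 13 − 9 = 4.00.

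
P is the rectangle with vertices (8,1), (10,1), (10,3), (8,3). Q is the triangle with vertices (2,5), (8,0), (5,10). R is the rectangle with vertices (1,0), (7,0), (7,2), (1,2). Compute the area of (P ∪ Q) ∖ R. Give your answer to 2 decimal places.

25.68

|P ∪ Q| = 26.5.
|(P ∪ Q) ∩ R| = 0.8167.
|(P ∪ Q) ∖ R| = 26.5 − 0.8167 = 25.68.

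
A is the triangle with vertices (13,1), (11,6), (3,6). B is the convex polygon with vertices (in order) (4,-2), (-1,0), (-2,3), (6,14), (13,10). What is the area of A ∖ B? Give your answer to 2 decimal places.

|A| = 20, |A∩B| = 8.9091.
|A ∖ B| = |A| − |A∩B| = 20 − 8.9091 = 11.09.

11.09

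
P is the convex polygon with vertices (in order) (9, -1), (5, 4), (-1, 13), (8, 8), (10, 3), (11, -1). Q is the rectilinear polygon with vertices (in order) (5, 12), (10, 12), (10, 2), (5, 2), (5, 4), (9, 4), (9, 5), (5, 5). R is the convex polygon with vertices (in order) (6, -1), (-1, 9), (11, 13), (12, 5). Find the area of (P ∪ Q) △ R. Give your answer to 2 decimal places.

52.67

|P ∪ Q| = 75.6.
|(P ∪ Q) ∩ R| = 61.9636.
|(P ∪ Q) △ R| = 75.6 + 101 − 123.9273 = 52.67.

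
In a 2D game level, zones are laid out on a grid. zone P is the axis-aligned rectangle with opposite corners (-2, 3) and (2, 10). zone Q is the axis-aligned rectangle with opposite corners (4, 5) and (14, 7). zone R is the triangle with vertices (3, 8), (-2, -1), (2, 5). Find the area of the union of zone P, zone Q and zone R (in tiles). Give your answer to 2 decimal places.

By inclusion–exclusion:
Individual areas: |zone P| = 28, |zone Q| = 20, |zone R| = 3.
|zone P∩zone Q| = 0 (no overlap).
|zone P∩zone R| = 1.5111.
|zone Q∩zone R| = 0.
|zone P∩zone Q∩zone R| = 0.
|zone P ∪ zone Q ∪ zone R| = 51 − 1.5111 + 0 = 49.49.

49.49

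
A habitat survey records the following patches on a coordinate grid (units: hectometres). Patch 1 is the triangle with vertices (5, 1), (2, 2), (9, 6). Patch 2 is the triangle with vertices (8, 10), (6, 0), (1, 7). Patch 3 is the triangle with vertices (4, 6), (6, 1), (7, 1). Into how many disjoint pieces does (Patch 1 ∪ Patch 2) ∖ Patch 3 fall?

(Patch 1 ∪ Patch 2) ∖ Patch 3 is a single connected region.

1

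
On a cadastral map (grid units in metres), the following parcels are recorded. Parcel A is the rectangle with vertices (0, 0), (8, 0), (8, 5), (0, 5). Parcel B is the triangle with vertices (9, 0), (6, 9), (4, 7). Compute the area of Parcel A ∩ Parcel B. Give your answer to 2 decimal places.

The intersection is the polygon with vertices (8,1.4), (5.429,5), (7.333,5), (8,3).
By the shoelace formula its area is 3.96.

3.96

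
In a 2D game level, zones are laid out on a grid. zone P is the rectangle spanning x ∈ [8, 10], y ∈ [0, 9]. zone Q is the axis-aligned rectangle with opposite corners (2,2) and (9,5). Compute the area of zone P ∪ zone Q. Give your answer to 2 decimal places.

By inclusion–exclusion:
Individual areas: |zone P| = 18, |zone Q| = 21.
|zone P∩zone Q|: x∈[8,9], y∈[2,5] → 1·3 = 3.
|zone P ∪ zone Q| = 39 − 3 = 36.00.

36.00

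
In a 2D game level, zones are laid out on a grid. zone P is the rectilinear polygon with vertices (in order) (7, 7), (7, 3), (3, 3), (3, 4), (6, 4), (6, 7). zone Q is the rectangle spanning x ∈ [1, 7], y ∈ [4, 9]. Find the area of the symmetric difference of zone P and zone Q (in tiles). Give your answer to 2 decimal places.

31.00

|zone P| = 7, |zone Q| = 30, |zone P∩zone Q| = 3.
|zone P △ zone Q| = |zone P| + |zone Q| − 2·|zone P∩zone Q| = 7 + 30 − 6 = 31.00.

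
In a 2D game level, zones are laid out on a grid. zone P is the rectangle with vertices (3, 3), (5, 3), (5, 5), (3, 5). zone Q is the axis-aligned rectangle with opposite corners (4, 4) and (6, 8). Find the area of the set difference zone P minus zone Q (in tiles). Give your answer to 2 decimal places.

|zone P∩zone Q|: x∈[4,5], y∈[4,5] → 1·1 = 1.
|zone P| = 4.
|zone P ∖ zone Q| = |zone P| − |zone P∩zone Q| = 4 − 1 = 3.00.

3.00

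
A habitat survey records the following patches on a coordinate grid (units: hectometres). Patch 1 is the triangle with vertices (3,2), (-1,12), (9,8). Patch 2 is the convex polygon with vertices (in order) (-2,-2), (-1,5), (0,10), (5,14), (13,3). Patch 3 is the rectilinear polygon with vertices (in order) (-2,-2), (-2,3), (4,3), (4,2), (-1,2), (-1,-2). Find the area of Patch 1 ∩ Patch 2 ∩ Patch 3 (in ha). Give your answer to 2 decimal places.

The intersection is the polygon with vertices (3,2), (2.6,3), (4,3).
By the shoelace formula its area is 0.70.

0.70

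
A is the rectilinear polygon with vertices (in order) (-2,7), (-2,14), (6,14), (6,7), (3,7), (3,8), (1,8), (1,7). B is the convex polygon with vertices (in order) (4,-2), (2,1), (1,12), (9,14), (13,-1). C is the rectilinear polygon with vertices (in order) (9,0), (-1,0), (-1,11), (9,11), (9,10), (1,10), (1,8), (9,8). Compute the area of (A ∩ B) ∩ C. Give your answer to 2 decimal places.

7.86

|A ∩ B| = 25.3977.
|(A ∩ B) ∩ C| = 7.86.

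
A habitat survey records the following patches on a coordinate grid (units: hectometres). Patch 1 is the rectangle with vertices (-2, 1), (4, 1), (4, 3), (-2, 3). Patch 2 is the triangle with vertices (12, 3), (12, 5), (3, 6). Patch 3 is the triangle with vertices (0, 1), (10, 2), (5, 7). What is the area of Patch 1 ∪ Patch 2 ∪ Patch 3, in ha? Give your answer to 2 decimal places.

41.39

By inclusion–exclusion:
Individual areas: |Patch 1| = 12, |Patch 2| = 9, |Patch 3| = 27.5.
|Patch 1∩Patch 2| = 0.
|Patch 1∩Patch 3| = 5.5333.
|Patch 2∩Patch 3| = 1.5792.
|Patch 1∩Patch 2∩Patch 3| = 0.
|Patch 1 ∪ Patch 2 ∪ Patch 3| = 48.5 − 7.1125 + 0 = 41.39.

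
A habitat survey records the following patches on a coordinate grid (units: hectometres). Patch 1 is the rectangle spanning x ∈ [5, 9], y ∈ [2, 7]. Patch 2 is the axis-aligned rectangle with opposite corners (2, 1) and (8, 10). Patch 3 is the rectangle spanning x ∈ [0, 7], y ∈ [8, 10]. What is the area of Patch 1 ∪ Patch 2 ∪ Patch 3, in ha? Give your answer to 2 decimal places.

63.00

By inclusion–exclusion:
Individual areas: |Patch 1| = 20, |Patch 2| = 54, |Patch 3| = 14.
|Patch 1∩Patch 2|: x∈[5,8], y∈[2,7] → 3·5 = 15.
|Patch 1∩Patch 3| = 0 (no overlap).
|Patch 2∩Patch 3|: x∈[2,7], y∈[8,10] → 5·2 = 10.
|Patch 1∩Patch 2∩Patch 3| = 0.
|Patch 1 ∪ Patch 2 ∪ Patch 3| = 88 − 25 + 0 = 63.00.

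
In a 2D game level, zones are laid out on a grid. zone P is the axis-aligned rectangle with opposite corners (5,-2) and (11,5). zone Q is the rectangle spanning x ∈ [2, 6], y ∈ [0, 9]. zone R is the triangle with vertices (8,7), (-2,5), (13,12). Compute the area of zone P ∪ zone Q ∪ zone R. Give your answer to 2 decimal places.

By inclusion–exclusion:
Individual areas: |zone P| = 42, |zone Q| = 36, |zone R| = 20.
|zone P∩zone Q|: x∈[5,6], y∈[0,5] → 1·5 = 5.
|zone P∩zone R| = 0.
|zone Q∩zone R| = 6.4.
|zone P∩zone Q∩zone R| = 0.
|zone P ∪ zone Q ∪ zone R| = 98 − 11.4 + 0 = 86.60.

86.60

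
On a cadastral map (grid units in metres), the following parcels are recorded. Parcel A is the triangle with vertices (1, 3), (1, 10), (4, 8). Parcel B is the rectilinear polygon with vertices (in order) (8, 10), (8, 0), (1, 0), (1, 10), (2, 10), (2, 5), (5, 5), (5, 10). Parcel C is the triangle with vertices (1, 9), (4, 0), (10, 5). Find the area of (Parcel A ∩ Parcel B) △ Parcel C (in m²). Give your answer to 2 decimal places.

|Parcel A ∩ Parcel B| = 5.8667.
|(Parcel A ∩ Parcel B) ∩ Parcel C| = 1.2778.
|(Parcel A ∩ Parcel B) △ Parcel C| = 5.8667 + 34.5 − 2.5556 = 37.81.

37.81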